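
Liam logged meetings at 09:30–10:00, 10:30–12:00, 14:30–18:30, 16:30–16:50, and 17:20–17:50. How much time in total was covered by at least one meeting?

6 h

Merged: 09:30-10:00, 10:30-12:00, 14:30-18:30.
Lengths: 30 min + 1 h 30 min + 4 h = 6 h.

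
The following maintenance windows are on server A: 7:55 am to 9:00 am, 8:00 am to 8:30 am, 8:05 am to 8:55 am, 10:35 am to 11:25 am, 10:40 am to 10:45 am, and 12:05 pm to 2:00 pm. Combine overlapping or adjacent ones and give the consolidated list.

8:00 am-8:30 am overlaps/touches 7:55 am-9:00 am → extend to 7:55 am-9:00 am.
8:05 am-8:55 am overlaps/touches 7:55 am-9:00 am → extend to 7:55 am-9:00 am.
10:35 am-11:25 am is disjoint → start new block.
10:40 am-10:45 am overlaps/touches 10:35 am-11:25 am → extend to 10:35 am-11:25 am.
12:05 pm-2:00 pm is disjoint → start new block.

7:55 am-9:00 am, 10:35 am-11:25 am, 12:05 pm-2:00 pm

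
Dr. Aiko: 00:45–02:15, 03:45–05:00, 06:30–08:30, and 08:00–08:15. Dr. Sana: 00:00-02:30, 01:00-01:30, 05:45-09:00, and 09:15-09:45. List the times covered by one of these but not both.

First set merges to 00:45–02:15, 03:45–05:00, 06:30–08:30.
Second set merges to 00:00–02:30, 05:45–09:00, 09:15–09:45.
A \ B = 03:45–05:00.
B \ A = 00:00–00:45, 02:15–02:30, 05:45–06:30, 08:30–09:00, 09:15–09:45.
Union of the two gives the symmetric difference.

00:00–00:45, 02:15–02:30, 03:45–05:00, 05:45–06:30, 08:30–09:00, 09:15–09:45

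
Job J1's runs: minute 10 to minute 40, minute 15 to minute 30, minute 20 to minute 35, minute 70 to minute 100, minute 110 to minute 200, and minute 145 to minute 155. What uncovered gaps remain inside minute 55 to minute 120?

minute 55 to minute 70, minute 100 to minute 110

After merging, the occupied span is minute 10 to minute 40, minute 70 to minute 100, minute 110 to minute 200.
Uncovered inside minute 55 to minute 120: minute 55 to minute 70, minute 100 to minute 110.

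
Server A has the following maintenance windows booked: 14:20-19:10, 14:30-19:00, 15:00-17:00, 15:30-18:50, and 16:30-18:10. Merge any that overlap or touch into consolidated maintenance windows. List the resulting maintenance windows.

14:30-19:00 overlaps/touches 14:20-19:10 → extend to 14:20-19:10.
15:00-17:00 overlaps/touches 14:20-19:10 → extend to 14:20-19:10.
15:30-18:50 overlaps/touches 14:20-19:10 → extend to 14:20-19:10.
16:30-18:10 overlaps/touches 14:20-19:10 → extend to 14:20-19:10.

14:20-19:10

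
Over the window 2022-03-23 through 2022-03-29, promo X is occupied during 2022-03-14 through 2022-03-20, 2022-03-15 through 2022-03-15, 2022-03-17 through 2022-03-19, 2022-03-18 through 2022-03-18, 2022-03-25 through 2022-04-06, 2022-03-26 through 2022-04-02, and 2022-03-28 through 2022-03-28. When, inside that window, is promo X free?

The merged coverage is 2022-03-14 through 2022-03-20, 2022-03-25 through 2022-04-06.
Complement within 2022-03-23 through 2022-03-29: 2022-03-23 through 2022-03-24.

2022-03-23 through 2022-03-24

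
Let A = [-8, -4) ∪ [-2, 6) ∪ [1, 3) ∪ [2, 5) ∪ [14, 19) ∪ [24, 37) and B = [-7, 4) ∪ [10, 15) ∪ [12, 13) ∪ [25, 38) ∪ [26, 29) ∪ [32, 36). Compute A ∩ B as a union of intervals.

A, merged: [-8, -4), [-2, 6), [14, 19), [24, 37).
B, merged: [-7, 4), [10, 15), [25, 38).
[-8, -4) overlaps B on [-7, -4).
[-2, 6) overlaps B on [-2, 4).
[14, 19) overlaps B on [14, 15).
[24, 37) overlaps B on [25, 37).

[-7, -4) ∪ [-2, 4) ∪ [14, 15) ∪ [25, 37)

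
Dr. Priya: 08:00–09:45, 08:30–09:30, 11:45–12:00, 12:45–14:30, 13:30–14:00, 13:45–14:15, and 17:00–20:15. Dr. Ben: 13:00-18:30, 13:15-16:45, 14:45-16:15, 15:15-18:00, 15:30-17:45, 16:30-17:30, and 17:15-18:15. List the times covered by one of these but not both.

A, merged: 08:00–09:45, 11:45–12:00, 12:45–14:30, 17:00–20:15.
B, merged: 13:00–18:30.
A \ B = 08:00–09:45, 11:45–12:00, 12:45–13:00, 18:30–20:15.
B \ A = 14:30–17:00.
Union of the two gives the symmetric difference.

08:00–09:45, 11:45–12:00, 12:45–13:00, 14:30–17:00, 18:30–20:15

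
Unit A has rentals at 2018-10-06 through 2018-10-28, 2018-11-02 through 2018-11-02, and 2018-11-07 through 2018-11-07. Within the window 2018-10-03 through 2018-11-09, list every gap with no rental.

After merging, the occupied span is 2018-10-06 through 2018-10-28, 2018-11-02 through 2018-11-02, 2018-11-07 through 2018-11-07.
Gaps within 2018-10-03 through 2018-11-09: 2018-10-03 through 2018-10-05, 2018-10-29 through 2018-11-01, 2018-11-03 through 2018-11-06, 2018-11-08 through 2018-11-09.

2018-10-03 through 2018-10-05, 2018-10-29 through 2018-11-01, 2018-11-03 through 2018-11-06, 2018-11-08 through 2018-11-09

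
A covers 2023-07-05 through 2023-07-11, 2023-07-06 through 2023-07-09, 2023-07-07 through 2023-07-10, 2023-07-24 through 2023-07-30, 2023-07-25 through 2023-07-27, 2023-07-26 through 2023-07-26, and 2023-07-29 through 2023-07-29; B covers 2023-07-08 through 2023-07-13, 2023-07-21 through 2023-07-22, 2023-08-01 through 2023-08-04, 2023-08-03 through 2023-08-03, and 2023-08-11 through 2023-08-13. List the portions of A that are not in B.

A, merged: 2023-07-05 through 2023-07-11, 2023-07-24 through 2023-07-30.
B, merged: 2023-07-08 through 2023-07-13, 2023-07-21 through 2023-07-22, 2023-08-01 through 2023-08-04, 2023-08-11 through 2023-08-13.
2023-07-05 through 2023-07-11 \ B = 2023-07-05 through 2023-07-07.
2023-07-24 through 2023-07-30: nothing removed.

2023-07-05 through 2023-07-07, 2023-07-24 through 2023-07-30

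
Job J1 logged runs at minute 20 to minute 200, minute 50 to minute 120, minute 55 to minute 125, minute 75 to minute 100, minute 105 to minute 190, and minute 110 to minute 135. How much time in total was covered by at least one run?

Merged: minute 20 to minute 200.
Length: 180 minutes.

180 minutes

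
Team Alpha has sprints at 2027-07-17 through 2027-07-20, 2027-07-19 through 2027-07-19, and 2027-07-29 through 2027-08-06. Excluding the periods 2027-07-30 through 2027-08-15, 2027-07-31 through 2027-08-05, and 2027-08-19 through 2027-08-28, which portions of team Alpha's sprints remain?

2027-07-17 through 2027-07-20, 2027-07-29 through 2027-07-29

A, merged: 2027-07-17 through 2027-07-20, 2027-07-29 through 2027-08-06.
B, merged: 2027-07-30 through 2027-08-15, 2027-08-19 through 2027-08-28.
2027-07-17 through 2027-07-20: no B overlap → unchanged.
2027-07-29 through 2027-08-06 minus B → 2027-07-29 through 2027-07-29.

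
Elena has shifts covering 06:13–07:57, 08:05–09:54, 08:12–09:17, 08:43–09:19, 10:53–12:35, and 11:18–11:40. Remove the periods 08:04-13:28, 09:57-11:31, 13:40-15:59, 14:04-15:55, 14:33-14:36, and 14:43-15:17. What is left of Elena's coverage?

First set merges to 06:13–07:57, 08:05–09:54, 10:53–12:35.
Second set merges to 08:04–13:28, 13:40–15:59.
06:13–07:57: nothing removed.
08:05–09:54: entirely removed.
10:53–12:35: entirely removed.

06:13–07:57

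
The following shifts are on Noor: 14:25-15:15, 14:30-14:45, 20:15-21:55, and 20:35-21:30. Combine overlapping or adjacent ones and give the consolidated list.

14:30-14:45 overlaps/touches 14:25-15:15 → extend to 14:25-15:15.
20:15-21:55 is disjoint → start new block.
20:35-21:30 overlaps/touches 20:15-21:55 → extend to 20:15-21:55.

14:25-15:15, 20:15-21:55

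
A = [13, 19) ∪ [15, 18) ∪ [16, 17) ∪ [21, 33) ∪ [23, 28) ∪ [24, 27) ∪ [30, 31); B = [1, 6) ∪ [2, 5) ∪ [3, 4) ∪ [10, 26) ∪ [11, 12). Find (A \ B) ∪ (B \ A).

[1, 6) ∪ [10, 13) ∪ [19, 21) ∪ [26, 33)

Merge the first list: [13, 19), [21, 33).
Merge the second list: [1, 6), [10, 26).
A \ B = [26, 33).
B \ A = [1, 6), [10, 13), [19, 21).
Union of the two gives the symmetric difference.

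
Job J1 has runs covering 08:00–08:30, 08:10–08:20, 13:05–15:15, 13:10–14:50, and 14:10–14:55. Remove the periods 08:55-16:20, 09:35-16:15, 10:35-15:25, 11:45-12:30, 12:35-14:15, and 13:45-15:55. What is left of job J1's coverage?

08:00-08:30

A, merged: 08:00-08:30, 13:05-15:15.
B, merged: 08:55-16:20.
08:00-08:30: nothing removed.
13:05-15:15: entirely removed.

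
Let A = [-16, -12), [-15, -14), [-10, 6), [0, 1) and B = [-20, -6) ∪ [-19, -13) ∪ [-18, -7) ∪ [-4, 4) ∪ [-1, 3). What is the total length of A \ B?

4

Merge the first list: [-16, -12), [-10, 6).
Merge the second list: [-20, -6), [-4, 4).
A \ B = [-6, -4), [4, 6).
Total: 2 + 2 = 4.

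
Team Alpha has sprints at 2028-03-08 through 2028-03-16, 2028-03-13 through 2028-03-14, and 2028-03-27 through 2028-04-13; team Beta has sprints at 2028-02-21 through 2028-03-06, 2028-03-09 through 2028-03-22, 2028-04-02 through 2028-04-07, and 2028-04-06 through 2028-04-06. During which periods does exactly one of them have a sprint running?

2028-02-21 through 2028-03-06, 2028-03-08 through 2028-03-08, 2028-03-17 through 2028-03-22, 2028-03-27 through 2028-04-01, 2028-04-08 through 2028-04-13

First set merges to 2028-03-08 through 2028-03-16, 2028-03-27 through 2028-04-13.
Second set merges to 2028-02-21 through 2028-03-06, 2028-03-09 through 2028-03-22, 2028-04-02 through 2028-04-07.
A but not B: 2028-03-08 through 2028-03-08, 2028-03-27 through 2028-04-01, 2028-04-08 through 2028-04-13.
B but not A: 2028-02-21 through 2028-03-06, 2028-03-17 through 2028-03-22.
Combining gives A △ B.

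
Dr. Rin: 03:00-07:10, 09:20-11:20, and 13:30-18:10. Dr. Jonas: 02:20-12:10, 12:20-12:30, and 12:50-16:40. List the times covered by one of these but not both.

A \ B = 16:40–18:10.
B \ A = 02:20–03:00, 07:10–09:20, 11:20–12:10, 12:20–12:30, 12:50–13:30.
Union of the two gives the symmetric difference.

02:20–03:00, 07:10–09:20, 11:20–12:10, 12:20–12:30, 12:50–13:30, 16:40–18:10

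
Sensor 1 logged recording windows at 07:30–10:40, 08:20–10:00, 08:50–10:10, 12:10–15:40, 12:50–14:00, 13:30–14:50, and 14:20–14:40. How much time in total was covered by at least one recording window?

6 h 40 min

Merged: 07:30–10:40, 12:10–15:40.
Lengths: 3 h 10 min + 3 h 30 min = 6 h 40 min.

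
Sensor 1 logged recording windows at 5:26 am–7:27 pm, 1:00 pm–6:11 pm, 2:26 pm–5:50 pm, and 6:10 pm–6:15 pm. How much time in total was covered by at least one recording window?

14 h 1 min

Merged: 5:26 am–7:27 pm.
Length: 14 h 1 min.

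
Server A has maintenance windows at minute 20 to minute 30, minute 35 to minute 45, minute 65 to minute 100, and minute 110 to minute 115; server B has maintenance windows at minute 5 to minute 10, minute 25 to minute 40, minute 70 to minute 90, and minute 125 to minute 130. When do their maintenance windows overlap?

minute 20 to minute 30 ∩ B → minute 25 to minute 30.
minute 35 to minute 45 ∩ B → minute 35 to minute 40.
minute 65 to minute 100 ∩ B → minute 70 to minute 90.
minute 110 to minute 115 meets no B interval.

minute 25 to minute 30, minute 35 to minute 40, minute 70 to minute 90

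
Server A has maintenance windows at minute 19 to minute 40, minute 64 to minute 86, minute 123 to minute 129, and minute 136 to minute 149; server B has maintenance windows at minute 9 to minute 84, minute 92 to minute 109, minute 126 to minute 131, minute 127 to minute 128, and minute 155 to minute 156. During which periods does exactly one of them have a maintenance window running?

Second set merges to minute 9 to minute 84, minute 92 to minute 109, minute 126 to minute 131, minute 155 to minute 156.
A but not B: minute 84 to minute 86, minute 123 to minute 126, minute 136 to minute 149.
B but not A: minute 9 to minute 19, minute 40 to minute 64, minute 92 to minute 109, minute 129 to minute 131, minute 155 to minute 156.
Combining gives A △ B.

minute 9 to minute 19, minute 40 to minute 64, minute 84 to minute 86, minute 92 to minute 109, minute 123 to minute 126, minute 129 to minute 131, minute 136 to minute 149, minute 155 to minute 156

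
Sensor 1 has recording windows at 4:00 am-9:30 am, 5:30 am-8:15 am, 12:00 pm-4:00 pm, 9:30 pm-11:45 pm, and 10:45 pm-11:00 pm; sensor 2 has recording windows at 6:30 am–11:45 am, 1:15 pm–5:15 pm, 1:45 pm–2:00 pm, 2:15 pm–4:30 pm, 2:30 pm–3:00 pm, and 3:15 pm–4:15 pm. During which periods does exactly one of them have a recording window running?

A, merged: 4:00 am–9:30 am, 12:00 pm–4:00 pm, 9:30 pm–11:45 pm.
B, merged: 6:30 am–11:45 am, 1:15 pm–5:15 pm.
Only in the first: 4:00 am–6:30 am, 12:00 pm–1:15 pm, 9:30 pm–11:45 pm.
Only in the second: 9:30 am–11:45 am, 4:00 pm–5:15 pm.
Together these are the periods covered by exactly one.

4:00 am–6:30 am, 9:30 am–11:45 am, 12:00 pm–1:15 pm, 4:00 pm–5:15 pm, 9:30 pm–11:45 pm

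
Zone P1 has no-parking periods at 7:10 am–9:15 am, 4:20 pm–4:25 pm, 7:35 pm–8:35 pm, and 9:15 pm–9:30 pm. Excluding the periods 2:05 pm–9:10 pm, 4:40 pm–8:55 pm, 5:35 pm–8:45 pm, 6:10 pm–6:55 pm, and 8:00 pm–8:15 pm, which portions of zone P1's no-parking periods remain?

B, merged: 2:05 pm–9:10 pm.
7:10 am–9:15 am: nothing removed.
4:20 pm–4:25 pm: entirely removed.
7:35 pm–8:35 pm: entirely removed.
9:15 pm–9:30 pm: nothing removed.

7:10 am–9:15 am, 9:15 pm–9:30 pm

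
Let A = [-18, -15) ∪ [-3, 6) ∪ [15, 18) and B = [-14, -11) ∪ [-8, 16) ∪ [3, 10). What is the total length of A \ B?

B, merged: [-14, -11), [-8, 16).
A \ B = [-18, -15), [16, 18).
Total: 3 + 2 = 5.

5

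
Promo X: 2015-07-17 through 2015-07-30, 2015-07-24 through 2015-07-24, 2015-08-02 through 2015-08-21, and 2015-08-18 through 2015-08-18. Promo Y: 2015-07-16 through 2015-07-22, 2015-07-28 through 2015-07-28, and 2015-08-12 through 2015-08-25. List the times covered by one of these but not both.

2015-07-16 through 2015-07-16, 2015-07-23 through 2015-07-27, 2015-07-29 through 2015-07-30, 2015-08-02 through 2015-08-11, 2015-08-22 through 2015-08-25

A, merged: 2015-07-17 through 2015-07-30, 2015-08-02 through 2015-08-21.
A \ B = 2015-07-23 through 2015-07-27, 2015-07-29 through 2015-07-30, 2015-08-02 through 2015-08-11.
B \ A = 2015-07-16 through 2015-07-16, 2015-08-22 through 2015-08-25.
Union of the two gives the symmetric difference.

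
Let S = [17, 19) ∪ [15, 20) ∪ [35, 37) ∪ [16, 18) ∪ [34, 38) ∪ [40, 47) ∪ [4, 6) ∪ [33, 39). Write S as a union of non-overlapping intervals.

Sort by start: [4, 6), [15, 20), [16, 18), [17, 19), [33, 39), [34, 38), [35, 37), [40, 47).
[15, 20) is disjoint → start new block.
[16, 18) overlaps/touches [15, 20) → extend to [15, 20).
[17, 19) overlaps/touches [15, 20) → extend to [15, 20).
[33, 39) is disjoint → start new block.
[34, 38) overlaps/touches [33, 39) → extend to [33, 39).
[35, 37) overlaps/touches [33, 39) → extend to [33, 39).
[40, 47) is disjoint → start new block.

[4, 6) ∪ [15, 20) ∪ [33, 39) ∪ [40, 47)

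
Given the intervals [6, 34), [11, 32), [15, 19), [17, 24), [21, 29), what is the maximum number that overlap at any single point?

4

Walk the sorted start/end points keeping a running depth.
The depth first hits 4 at 17.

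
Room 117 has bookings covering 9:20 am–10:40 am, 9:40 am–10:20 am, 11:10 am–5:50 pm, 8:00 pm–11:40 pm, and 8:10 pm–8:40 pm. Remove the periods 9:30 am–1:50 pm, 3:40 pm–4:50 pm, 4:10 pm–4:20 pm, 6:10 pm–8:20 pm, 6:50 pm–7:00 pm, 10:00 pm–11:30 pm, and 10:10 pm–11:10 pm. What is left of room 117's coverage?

First set merges to 9:20 am–10:40 am, 11:10 am–5:50 pm, 8:00 pm–11:40 pm.
Second set merges to 9:30 am–1:50 pm, 3:40 pm–4:50 pm, 6:10 pm–8:20 pm, 10:00 pm–11:30 pm.
9:20 am–10:40 am minus B → 9:20 am–9:30 am.
11:10 am–5:50 pm minus B → 1:50 pm–3:40 pm, 4:50 pm–5:50 pm.
8:00 pm–11:40 pm minus B → 8:20 pm–10:00 pm, 11:30 pm–11:40 pm.

9:20 am–9:30 am, 1:50 pm–3:40 pm, 4:50 pm–5:50 pm, 8:20 pm–10:00 pm, 11:30 pm–11:40 pm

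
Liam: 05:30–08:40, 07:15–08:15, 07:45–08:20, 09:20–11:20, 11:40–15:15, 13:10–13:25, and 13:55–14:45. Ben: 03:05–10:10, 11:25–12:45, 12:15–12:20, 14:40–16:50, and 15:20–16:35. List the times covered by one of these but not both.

03:05–05:30, 08:40–09:20, 10:10–11:20, 11:25–11:40, 12:45–14:40, 15:15–16:50

A, merged: 05:30–08:40, 09:20–11:20, 11:40–15:15.
B, merged: 03:05–10:10, 11:25–12:45, 14:40–16:50.
A \ B = 10:10–11:20, 12:45–14:40.
B \ A = 03:05–05:30, 08:40–09:20, 11:25–11:40, 15:15–16:50.
Union of the two gives the symmetric difference.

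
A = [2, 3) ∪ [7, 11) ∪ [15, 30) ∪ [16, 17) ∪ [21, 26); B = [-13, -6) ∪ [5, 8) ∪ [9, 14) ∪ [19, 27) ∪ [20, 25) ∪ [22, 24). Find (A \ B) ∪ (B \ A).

[-13, -6) ∪ [2, 3) ∪ [5, 7) ∪ [8, 9) ∪ [11, 14) ∪ [15, 19) ∪ [27, 30)

Merge the first list: [2, 3), [7, 11), [15, 30).
Merge the second list: [-13, -6), [5, 8), [9, 14), [19, 27).
A \ B = [2, 3), [8, 9), [15, 19), [27, 30).
B \ A = [-13, -6), [5, 7), [11, 14).
Union of the two gives the symmetric difference.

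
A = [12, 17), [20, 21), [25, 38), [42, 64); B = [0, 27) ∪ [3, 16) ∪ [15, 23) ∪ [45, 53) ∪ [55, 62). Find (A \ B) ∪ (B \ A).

[0, 12) ∪ [17, 20) ∪ [21, 25) ∪ [27, 38) ∪ [42, 45) ∪ [53, 55) ∪ [62, 64)

Second set merges to [0, 27), [45, 53), [55, 62).
A but not B: [27, 38), [42, 45), [53, 55), [62, 64).
B but not A: [0, 12), [17, 20), [21, 25).
Combining gives A △ B.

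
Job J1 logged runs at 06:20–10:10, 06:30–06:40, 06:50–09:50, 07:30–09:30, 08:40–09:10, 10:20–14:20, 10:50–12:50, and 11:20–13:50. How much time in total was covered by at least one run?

Merged: 06:20-10:10, 10:20-14:20.
Lengths: 3 h 50 min + 4 h = 7 h 50 min.

7 h 50 min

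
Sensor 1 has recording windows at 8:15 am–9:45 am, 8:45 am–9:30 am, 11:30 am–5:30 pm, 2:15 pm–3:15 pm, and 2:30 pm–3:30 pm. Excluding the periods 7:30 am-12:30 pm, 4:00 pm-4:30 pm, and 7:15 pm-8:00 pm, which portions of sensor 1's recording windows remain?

First set merges to 8:15 am–9:45 am, 11:30 am–5:30 pm.
8:15 am–9:45 am: entirely removed.
11:30 am–5:30 pm \ B = 12:30 pm–4:00 pm, 4:30 pm–5:30 pm.

12:30 pm–4:00 pm, 4:30 pm–5:30 pm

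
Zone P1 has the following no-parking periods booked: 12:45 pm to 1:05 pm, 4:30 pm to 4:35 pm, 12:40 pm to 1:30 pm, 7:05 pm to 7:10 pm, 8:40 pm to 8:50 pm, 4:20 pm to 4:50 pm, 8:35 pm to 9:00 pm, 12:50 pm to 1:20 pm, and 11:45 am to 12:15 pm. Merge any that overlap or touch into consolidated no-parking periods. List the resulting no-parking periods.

Sort by start: 11:45 am–12:15 pm, 12:40 pm–1:30 pm, 12:45 pm–1:05 pm, 12:50 pm–1:20 pm, 4:20 pm–4:50 pm, 4:30 pm–4:35 pm, 7:05 pm–7:10 pm, 8:35 pm–9:00 pm, 8:40 pm–8:50 pm.
12:40 pm–1:30 pm is disjoint → start new block.
12:45 pm–1:05 pm overlaps/touches 12:40 pm–1:30 pm → extend to 12:40 pm–1:30 pm.
12:50 pm–1:20 pm overlaps/touches 12:40 pm–1:30 pm → extend to 12:40 pm–1:30 pm.
4:20 pm–4:50 pm is disjoint → start new block.
4:30 pm–4:35 pm overlaps/touches 4:20 pm–4:50 pm → extend to 4:20 pm–4:50 pm.
7:05 pm–7:10 pm is disjoint → start new block.
8:35 pm–9:00 pm is disjoint → start new block.
8:40 pm–8:50 pm overlaps/touches 8:35 pm–9:00 pm → extend to 8:35 pm–9:00 pm.

11:45 am–12:15 pm, 12:40 pm–1:30 pm, 4:20 pm–4:50 pm, 7:05 pm–7:10 pm, 8:35 pm–9:00 pm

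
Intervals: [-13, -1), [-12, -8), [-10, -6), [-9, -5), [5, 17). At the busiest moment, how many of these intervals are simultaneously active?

Sweep endpoints in order; track running count of active intervals.
Peak of 4 reached at -9.

4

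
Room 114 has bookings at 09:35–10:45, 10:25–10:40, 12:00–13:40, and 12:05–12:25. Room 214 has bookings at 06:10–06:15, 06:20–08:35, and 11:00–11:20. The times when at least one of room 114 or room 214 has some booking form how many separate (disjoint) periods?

First set merges to 09:35–10:45, 12:00–13:40.
A ∪ B = 06:10–06:15, 06:20–08:35, 09:35–10:45, 11:00–11:20, 12:00–13:40.
That is 5 disjoint pieces.

5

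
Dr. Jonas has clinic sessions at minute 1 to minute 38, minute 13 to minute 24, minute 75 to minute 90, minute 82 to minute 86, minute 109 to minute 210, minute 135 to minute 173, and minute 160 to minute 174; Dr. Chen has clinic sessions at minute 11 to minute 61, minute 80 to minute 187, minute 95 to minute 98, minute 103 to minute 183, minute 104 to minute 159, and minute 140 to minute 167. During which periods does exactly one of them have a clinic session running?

Merge the first list: minute 1 to minute 38, minute 75 to minute 90, minute 109 to minute 210.
Merge the second list: minute 11 to minute 61, minute 80 to minute 187.
A but not B: minute 1 to minute 11, minute 75 to minute 80, minute 187 to minute 210.
B but not A: minute 38 to minute 61, minute 90 to minute 109.
Combining gives A △ B.

minute 1 to minute 11, minute 38 to minute 61, minute 75 to minute 80, minute 90 to minute 109, minute 187 to minute 210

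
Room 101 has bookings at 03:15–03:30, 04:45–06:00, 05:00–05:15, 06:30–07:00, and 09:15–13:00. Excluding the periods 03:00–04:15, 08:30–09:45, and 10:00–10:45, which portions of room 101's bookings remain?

First set merges to 03:15–03:30, 04:45–06:00, 06:30–07:00, 09:15–13:00.
03:15–03:30 lies entirely inside B → drops out.
04:45–06:00 is untouched.
06:30–07:00 is untouched.
09:15–13:00 with B removed leaves 09:45–10:00, 10:45–13:00.

04:45–06:00, 06:30–07:00, 09:45–10:00, 10:45–13:00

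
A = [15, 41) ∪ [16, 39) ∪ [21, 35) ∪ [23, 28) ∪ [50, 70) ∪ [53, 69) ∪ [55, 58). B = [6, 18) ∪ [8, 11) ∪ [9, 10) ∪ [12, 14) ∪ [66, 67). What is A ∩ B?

A, merged: [15, 41), [50, 70).
B, merged: [6, 18), [66, 67).
[15, 41) ∩ B → [15, 18).
[50, 70) ∩ B → [66, 67).

[15, 18) ∪ [66, 67)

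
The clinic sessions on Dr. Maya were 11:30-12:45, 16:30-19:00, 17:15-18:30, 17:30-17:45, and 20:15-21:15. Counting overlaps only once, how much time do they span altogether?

Merged: 11:30-12:45, 16:30-19:00, 20:15-21:15.
Lengths: 1 h 15 min + 2 h 30 min + 1 h = 4 h 45 min.

4 h 45 min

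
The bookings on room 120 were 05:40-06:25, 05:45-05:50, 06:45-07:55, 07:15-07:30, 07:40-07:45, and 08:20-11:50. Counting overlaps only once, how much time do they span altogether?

Merged: 05:40–06:25, 06:45–07:55, 08:20–11:50.
Lengths: 45 min + 1 h 10 min + 3 h 30 min = 5 h 25 min.

5 h 25 min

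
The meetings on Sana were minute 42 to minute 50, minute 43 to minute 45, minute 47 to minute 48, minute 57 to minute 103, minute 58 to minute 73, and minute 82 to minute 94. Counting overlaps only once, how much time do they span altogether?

Merged: minute 42 to minute 50, minute 57 to minute 103.
Lengths: 8 minutes + 46 minutes = 54 minutes.

54 minutes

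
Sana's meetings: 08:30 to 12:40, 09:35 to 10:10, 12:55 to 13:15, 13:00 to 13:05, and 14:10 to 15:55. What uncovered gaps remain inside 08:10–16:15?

08:10–08:30, 12:40–12:55, 13:15–14:10, 15:55–16:15

The merged coverage is 08:30–12:40, 12:55–13:15, 14:10–15:55.
Complement within 08:10–16:15: 08:10–08:30, 12:40–12:55, 13:15–14:10, 15:55–16:15.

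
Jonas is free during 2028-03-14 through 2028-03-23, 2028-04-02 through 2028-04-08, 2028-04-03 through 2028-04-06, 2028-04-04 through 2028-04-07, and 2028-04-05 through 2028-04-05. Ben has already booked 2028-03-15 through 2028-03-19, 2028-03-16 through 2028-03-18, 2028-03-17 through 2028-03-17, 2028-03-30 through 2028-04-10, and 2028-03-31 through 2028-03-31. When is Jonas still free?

2028-03-14 through 2028-03-14, 2028-03-20 through 2028-03-23

First set merges to 2028-03-14 through 2028-03-23, 2028-04-02 through 2028-04-08.
Second set merges to 2028-03-15 through 2028-03-19, 2028-03-30 through 2028-04-10.
2028-03-14 through 2028-03-23 with B removed leaves 2028-03-14 through 2028-03-14, 2028-03-20 through 2028-03-23.
2028-04-02 through 2028-04-08 lies entirely inside B → drops out.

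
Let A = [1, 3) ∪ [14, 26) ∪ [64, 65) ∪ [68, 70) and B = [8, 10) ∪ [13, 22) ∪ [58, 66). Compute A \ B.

[1, 3) ∪ [22, 26) ∪ [68, 70)

[1, 3): nothing removed.
[14, 26) \ B = [22, 26).
[64, 65): entirely removed.
[68, 70): nothing removed.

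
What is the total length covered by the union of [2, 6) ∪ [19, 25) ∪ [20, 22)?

10

Merged: [2, 6), [19, 25).
Lengths: 4 + 6 = 10.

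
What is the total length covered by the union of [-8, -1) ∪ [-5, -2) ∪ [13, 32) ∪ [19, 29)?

Merged: [-8, -1), [13, 32).
Lengths: 7 + 19 = 26.

26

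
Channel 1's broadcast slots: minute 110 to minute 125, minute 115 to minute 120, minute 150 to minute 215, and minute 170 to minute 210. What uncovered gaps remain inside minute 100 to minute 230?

minute 100 to minute 110, minute 125 to minute 150, minute 215 to minute 230

After merging, the occupied span is minute 110 to minute 125, minute 150 to minute 215.
Gaps within minute 100 to minute 230: minute 100 to minute 110, minute 125 to minute 150, minute 215 to minute 230.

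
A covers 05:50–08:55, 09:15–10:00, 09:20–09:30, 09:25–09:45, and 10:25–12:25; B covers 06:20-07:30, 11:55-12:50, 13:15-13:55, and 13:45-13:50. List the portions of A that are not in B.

Merge the first list: 05:50-08:55, 09:15-10:00, 10:25-12:25.
Merge the second list: 06:20-07:30, 11:55-12:50, 13:15-13:55.
05:50-08:55 minus B → 05:50-06:20, 07:30-08:55.
09:15-10:00: no B overlap → unchanged.
10:25-12:25 minus B → 10:25-11:55.

05:50-06:20, 07:30-08:55, 09:15-10:00, 10:25-11:55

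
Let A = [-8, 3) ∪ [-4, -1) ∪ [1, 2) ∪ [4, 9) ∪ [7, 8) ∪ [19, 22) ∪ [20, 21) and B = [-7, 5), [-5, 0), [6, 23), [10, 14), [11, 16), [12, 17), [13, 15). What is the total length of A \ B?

First set merges to [-8, 3), [4, 9), [19, 22).
Second set merges to [-7, 5), [6, 23).
A \ B = [-8, -7), [5, 6).
Total: 1 + 1 = 2.

2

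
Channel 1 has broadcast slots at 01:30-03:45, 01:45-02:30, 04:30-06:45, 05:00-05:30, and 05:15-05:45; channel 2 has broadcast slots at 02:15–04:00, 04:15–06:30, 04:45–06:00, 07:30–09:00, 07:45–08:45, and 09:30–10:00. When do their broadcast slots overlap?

Merge the first list: 01:30–03:45, 04:30–06:45.
Merge the second list: 02:15–04:00, 04:15–06:30, 07:30–09:00, 09:30–10:00.
01:30–03:45 overlaps B on 02:15–03:45.
04:30–06:45 overlaps B on 04:30–06:30.

02:15–03:45, 04:30–06:30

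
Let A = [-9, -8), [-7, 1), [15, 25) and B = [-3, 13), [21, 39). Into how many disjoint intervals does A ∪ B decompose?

3

A ∪ B = [-9, -8), [-7, 13), [15, 39).
That is 3 disjoint pieces.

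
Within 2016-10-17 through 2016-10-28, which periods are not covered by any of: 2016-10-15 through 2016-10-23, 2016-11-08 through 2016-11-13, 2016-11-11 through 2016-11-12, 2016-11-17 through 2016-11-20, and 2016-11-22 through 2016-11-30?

The merged coverage is 2016-10-15 through 2016-10-23, 2016-11-08 through 2016-11-13, 2016-11-17 through 2016-11-20, 2016-11-22 through 2016-11-30.
Gaps within 2016-10-17 through 2016-10-28: 2016-10-24 through 2016-10-28.

2016-10-24 through 2016-10-28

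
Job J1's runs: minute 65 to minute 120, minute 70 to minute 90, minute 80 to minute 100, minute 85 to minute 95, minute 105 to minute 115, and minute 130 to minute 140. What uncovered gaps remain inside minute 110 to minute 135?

After merging, the occupied span is minute 65 to minute 120, minute 130 to minute 140.
Gaps within minute 110 to minute 135: minute 120 to minute 130.

minute 120 to minute 130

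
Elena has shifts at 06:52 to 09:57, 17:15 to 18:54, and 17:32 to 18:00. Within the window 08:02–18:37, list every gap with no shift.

After merging, the occupied span is 06:52–09:57, 17:15–18:54.
Complement within 08:02–18:37: 09:57–17:15.

09:57–17:15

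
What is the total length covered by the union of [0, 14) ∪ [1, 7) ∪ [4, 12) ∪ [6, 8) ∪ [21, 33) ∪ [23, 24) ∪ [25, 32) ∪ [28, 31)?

26

Merged: [0, 14), [21, 33).
Lengths: 14 + 12 = 26.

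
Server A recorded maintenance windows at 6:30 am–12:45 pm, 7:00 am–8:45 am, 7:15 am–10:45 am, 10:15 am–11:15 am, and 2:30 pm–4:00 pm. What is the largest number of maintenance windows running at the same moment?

3

Walk the sorted start/end points keeping a running depth.
The depth first hits 3 at 7:15 am.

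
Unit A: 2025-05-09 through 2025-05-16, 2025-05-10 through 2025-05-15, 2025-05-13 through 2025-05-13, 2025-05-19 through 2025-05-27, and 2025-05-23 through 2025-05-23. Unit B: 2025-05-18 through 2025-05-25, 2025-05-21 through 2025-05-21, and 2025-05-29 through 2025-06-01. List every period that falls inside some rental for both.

First set merges to 2025-05-09 through 2025-05-16, 2025-05-19 through 2025-05-27.
Second set merges to 2025-05-18 through 2025-05-25, 2025-05-29 through 2025-06-01.
2025-05-09 through 2025-05-16 meets no B interval.
2025-05-19 through 2025-05-27 ∩ B → 2025-05-19 through 2025-05-25.

2025-05-19 through 2025-05-25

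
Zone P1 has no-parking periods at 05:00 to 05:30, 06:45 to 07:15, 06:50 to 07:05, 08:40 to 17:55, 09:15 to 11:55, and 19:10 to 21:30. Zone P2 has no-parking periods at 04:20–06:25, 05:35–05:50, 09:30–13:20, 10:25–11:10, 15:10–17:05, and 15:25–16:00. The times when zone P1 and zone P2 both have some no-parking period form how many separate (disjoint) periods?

A, merged: 05:00-05:30, 06:45-07:15, 08:40-17:55, 19:10-21:30.
B, merged: 04:20-06:25, 09:30-13:20, 15:10-17:05.
A ∩ B = 05:00-05:30, 09:30-13:20, 15:10-17:05.
That is 3 disjoint pieces.

3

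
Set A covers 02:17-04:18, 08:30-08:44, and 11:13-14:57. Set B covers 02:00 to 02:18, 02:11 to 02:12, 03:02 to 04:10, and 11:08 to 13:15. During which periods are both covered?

02:17–02:18, 03:02–04:10, 11:13–13:15

B, merged: 02:00–02:18, 03:02–04:10, 11:08–13:15.
02:17–04:18 ∩ B → 02:17–02:18, 03:02–04:10.
08:30–08:44 meets no B interval.
11:13–14:57 ∩ B → 11:13–13:15.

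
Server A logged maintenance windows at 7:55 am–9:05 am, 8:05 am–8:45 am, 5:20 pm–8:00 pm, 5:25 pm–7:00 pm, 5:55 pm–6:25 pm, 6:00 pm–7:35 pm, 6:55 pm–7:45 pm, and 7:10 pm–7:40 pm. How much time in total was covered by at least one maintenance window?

Merged: 7:55 am-9:05 am, 5:20 pm-8:00 pm.
Lengths: 1 h 10 min + 2 h 40 min = 3 h 50 min.

3 h 50 min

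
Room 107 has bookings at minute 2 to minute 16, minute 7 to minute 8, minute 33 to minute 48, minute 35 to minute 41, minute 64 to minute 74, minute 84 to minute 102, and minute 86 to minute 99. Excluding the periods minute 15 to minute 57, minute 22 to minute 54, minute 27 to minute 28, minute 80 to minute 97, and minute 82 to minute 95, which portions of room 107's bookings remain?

Merge the first list: minute 2 to minute 16, minute 33 to minute 48, minute 64 to minute 74, minute 84 to minute 102.
Merge the second list: minute 15 to minute 57, minute 80 to minute 97.
minute 2 to minute 16 \ B = minute 2 to minute 15.
minute 33 to minute 48: entirely removed.
minute 64 to minute 74: nothing removed.
minute 84 to minute 102 \ B = minute 97 to minute 102.

minute 2 to minute 15, minute 64 to minute 74, minute 97 to minute 102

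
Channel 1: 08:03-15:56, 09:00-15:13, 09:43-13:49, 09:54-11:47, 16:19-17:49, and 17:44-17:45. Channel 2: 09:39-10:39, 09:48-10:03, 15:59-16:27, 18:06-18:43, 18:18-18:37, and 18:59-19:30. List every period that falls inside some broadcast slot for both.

Merge the first list: 08:03–15:56, 16:19–17:49.
Merge the second list: 09:39–10:39, 15:59–16:27, 18:06–18:43, 18:59–19:30.
08:03–15:56 meets the second set on 09:39–10:39.
16:19–17:49 meets the second set on 16:19–16:27.

09:39–10:39, 16:19–16:27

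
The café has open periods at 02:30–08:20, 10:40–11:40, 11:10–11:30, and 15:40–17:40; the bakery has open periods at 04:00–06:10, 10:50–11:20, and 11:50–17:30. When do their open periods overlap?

Merge the first list: 02:30–08:20, 10:40–11:40, 15:40–17:40.
02:30–08:20 ∩ B → 04:00–06:10.
10:40–11:40 ∩ B → 10:50–11:20.
15:40–17:40 ∩ B → 15:40–17:30.

04:00–06:10, 10:50–11:20, 15:40–17:30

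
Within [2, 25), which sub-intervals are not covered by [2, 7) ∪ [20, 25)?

The merged coverage is [2, 7), [20, 25).
Gaps within [2, 25): [7, 20).

[7, 20)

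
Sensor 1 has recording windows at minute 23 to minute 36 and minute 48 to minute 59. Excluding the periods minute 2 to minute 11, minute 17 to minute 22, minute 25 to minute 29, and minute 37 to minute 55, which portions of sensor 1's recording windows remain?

minute 23 to minute 36 \ B = minute 23 to minute 25, minute 29 to minute 36.
minute 48 to minute 59 \ B = minute 55 to minute 59.

minute 23 to minute 25, minute 29 to minute 36, minute 55 to minute 59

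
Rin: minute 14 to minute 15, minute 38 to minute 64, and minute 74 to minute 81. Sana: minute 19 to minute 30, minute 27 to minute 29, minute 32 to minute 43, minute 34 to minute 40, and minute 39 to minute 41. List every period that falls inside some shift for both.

B, merged: minute 19 to minute 30, minute 32 to minute 43.
minute 14 to minute 15: no overlap with the second set.
minute 38 to minute 64 meets the second set on minute 38 to minute 43.
minute 74 to minute 81: no overlap with the second set.

minute 38 to minute 43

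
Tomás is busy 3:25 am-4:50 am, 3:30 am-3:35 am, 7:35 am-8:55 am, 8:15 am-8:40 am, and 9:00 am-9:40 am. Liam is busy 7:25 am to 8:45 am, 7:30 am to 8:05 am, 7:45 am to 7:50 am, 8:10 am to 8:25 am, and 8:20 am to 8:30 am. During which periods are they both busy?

7:35 am-8:45 am

Merge the first list: 3:25 am-4:50 am, 7:35 am-8:55 am, 9:00 am-9:40 am.
Merge the second list: 7:25 am-8:45 am.
3:25 am-4:50 am meets no B interval.
7:35 am-8:55 am ∩ B → 7:35 am-8:45 am.
9:00 am-9:40 am meets no B interval.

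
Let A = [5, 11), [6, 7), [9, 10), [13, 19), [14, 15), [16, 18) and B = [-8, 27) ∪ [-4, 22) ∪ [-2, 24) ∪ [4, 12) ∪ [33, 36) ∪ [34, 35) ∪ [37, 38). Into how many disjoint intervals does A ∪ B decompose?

3

Merge the first list: [5, 11), [13, 19).
Merge the second list: [-8, 27), [33, 36), [37, 38).
A ∪ B = [-8, 27), [33, 36), [37, 38).
That is 3 disjoint pieces.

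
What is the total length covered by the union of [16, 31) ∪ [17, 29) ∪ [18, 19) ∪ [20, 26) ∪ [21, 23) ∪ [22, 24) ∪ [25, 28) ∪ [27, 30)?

Merged: [16, 31).
Length: 15.

15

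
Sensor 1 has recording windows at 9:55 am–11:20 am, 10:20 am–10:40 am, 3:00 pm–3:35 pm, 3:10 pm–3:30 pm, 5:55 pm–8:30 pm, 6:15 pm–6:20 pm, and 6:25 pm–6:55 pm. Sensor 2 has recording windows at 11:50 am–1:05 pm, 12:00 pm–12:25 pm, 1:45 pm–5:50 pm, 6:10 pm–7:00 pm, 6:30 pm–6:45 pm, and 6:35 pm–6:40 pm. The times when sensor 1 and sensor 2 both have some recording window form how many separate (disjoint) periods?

A, merged: 9:55 am-11:20 am, 3:00 pm-3:35 pm, 5:55 pm-8:30 pm.
B, merged: 11:50 am-1:05 pm, 1:45 pm-5:50 pm, 6:10 pm-7:00 pm.
A ∩ B = 3:00 pm-3:35 pm, 6:10 pm-7:00 pm.
That is 2 disjoint pieces.

2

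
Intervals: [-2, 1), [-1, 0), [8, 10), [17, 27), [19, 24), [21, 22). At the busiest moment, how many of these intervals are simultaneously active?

At 21, 3 of the intervals are simultaneously active.
No point has more.

3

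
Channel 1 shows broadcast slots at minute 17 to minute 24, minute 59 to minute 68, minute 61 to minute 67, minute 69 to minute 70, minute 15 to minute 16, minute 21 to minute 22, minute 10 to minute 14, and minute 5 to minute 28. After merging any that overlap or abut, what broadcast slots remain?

minute 5 to minute 28, minute 59 to minute 68, minute 69 to minute 70

Sort by start: minute 5 to minute 28, minute 10 to minute 14, minute 15 to minute 16, minute 17 to minute 24, minute 21 to minute 22, minute 59 to minute 68, minute 61 to minute 67, minute 69 to minute 70.
minute 10 to minute 14 overlaps/touches minute 5 to minute 28 → extend to minute 5 to minute 28.
minute 15 to minute 16 overlaps/touches minute 5 to minute 28 → extend to minute 5 to minute 28.
minute 17 to minute 24 overlaps/touches minute 5 to minute 28 → extend to minute 5 to minute 28.
minute 21 to minute 22 overlaps/touches minute 5 to minute 28 → extend to minute 5 to minute 28.
minute 59 to minute 68 is disjoint → start new block.
minute 61 to minute 67 overlaps/touches minute 59 to minute 68 → extend to minute 59 to minute 68.
minute 69 to minute 70 is disjoint → start new block.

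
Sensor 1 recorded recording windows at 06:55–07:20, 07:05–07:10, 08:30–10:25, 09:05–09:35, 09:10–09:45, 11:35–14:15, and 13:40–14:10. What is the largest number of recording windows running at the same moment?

Sweep endpoints in order; track running count of active intervals.
Peak of 3 reached at 09:10.

3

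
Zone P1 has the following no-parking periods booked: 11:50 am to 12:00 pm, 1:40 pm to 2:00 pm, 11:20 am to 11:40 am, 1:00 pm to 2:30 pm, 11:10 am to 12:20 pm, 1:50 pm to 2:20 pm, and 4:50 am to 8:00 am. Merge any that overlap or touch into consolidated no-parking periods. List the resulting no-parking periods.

Sort by start: 4:50 am-8:00 am, 11:10 am-12:20 pm, 11:20 am-11:40 am, 11:50 am-12:00 pm, 1:00 pm-2:30 pm, 1:40 pm-2:00 pm, 1:50 pm-2:20 pm.
11:10 am-12:20 pm is disjoint → start new block.
11:20 am-11:40 am overlaps/touches 11:10 am-12:20 pm → extend to 11:10 am-12:20 pm.
11:50 am-12:00 pm overlaps/touches 11:10 am-12:20 pm → extend to 11:10 am-12:20 pm.
1:00 pm-2:30 pm is disjoint → start new block.
1:40 pm-2:00 pm overlaps/touches 1:00 pm-2:30 pm → extend to 1:00 pm-2:30 pm.
1:50 pm-2:20 pm overlaps/touches 1:00 pm-2:30 pm → extend to 1:00 pm-2:30 pm.

4:50 am-8:00 am, 11:10 am-12:20 pm, 1:00 pm-2:30 pm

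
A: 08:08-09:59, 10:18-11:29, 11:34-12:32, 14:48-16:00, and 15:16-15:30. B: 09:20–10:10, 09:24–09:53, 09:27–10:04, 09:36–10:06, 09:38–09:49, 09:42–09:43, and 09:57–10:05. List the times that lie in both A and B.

09:20–09:59

Merge the first list: 08:08–09:59, 10:18–11:29, 11:34–12:32, 14:48–16:00.
Merge the second list: 09:20–10:10.
08:08–09:59 ∩ B → 09:20–09:59.
10:18–11:29 meets no B interval.
11:34–12:32 meets no B interval.
14:48–16:00 meets no B interval.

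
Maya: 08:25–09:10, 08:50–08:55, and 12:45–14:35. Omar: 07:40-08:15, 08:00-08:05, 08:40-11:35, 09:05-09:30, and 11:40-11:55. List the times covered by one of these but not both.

07:40-08:15, 08:25-08:40, 09:10-11:35, 11:40-11:55, 12:45-14:35

First set merges to 08:25-09:10, 12:45-14:35.
Second set merges to 07:40-08:15, 08:40-11:35, 11:40-11:55.
Only in the first: 08:25-08:40, 12:45-14:35.
Only in the second: 07:40-08:15, 09:10-11:35, 11:40-11:55.
Together these are the periods covered by exactly one.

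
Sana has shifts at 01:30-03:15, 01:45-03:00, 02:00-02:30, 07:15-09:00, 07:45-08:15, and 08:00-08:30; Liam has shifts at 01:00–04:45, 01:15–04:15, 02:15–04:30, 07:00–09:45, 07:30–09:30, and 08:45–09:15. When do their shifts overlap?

01:30–03:15, 07:15–09:00

A, merged: 01:30–03:15, 07:15–09:00.
B, merged: 01:00–04:45, 07:00–09:45.
01:30–03:15 overlaps B on 01:30–03:15.
07:15–09:00 overlaps B on 07:15–09:00.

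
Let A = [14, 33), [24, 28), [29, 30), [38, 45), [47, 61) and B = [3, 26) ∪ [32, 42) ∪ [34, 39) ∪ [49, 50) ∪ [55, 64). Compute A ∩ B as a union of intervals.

[14, 26) ∪ [32, 33) ∪ [38, 42) ∪ [49, 50) ∪ [55, 61)

A, merged: [14, 33), [38, 45), [47, 61).
B, merged: [3, 26), [32, 42), [49, 50), [55, 64).
[14, 33) overlaps B on [14, 26), [32, 33).
[38, 45) overlaps B on [38, 42).
[47, 61) overlaps B on [49, 50), [55, 61).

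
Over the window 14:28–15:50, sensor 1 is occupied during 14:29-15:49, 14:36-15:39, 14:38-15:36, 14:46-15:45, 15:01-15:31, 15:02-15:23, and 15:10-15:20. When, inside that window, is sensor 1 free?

Covered (merged): 14:29–15:49.
Complement within 14:28–15:50: 14:28–14:29, 15:49–15:50.

14:28–14:29, 15:49–15:50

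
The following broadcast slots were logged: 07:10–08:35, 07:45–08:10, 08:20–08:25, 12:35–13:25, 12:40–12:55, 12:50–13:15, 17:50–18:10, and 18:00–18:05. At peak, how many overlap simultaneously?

3

At 12:50, 3 of the intervals are simultaneously active.
No point has more.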